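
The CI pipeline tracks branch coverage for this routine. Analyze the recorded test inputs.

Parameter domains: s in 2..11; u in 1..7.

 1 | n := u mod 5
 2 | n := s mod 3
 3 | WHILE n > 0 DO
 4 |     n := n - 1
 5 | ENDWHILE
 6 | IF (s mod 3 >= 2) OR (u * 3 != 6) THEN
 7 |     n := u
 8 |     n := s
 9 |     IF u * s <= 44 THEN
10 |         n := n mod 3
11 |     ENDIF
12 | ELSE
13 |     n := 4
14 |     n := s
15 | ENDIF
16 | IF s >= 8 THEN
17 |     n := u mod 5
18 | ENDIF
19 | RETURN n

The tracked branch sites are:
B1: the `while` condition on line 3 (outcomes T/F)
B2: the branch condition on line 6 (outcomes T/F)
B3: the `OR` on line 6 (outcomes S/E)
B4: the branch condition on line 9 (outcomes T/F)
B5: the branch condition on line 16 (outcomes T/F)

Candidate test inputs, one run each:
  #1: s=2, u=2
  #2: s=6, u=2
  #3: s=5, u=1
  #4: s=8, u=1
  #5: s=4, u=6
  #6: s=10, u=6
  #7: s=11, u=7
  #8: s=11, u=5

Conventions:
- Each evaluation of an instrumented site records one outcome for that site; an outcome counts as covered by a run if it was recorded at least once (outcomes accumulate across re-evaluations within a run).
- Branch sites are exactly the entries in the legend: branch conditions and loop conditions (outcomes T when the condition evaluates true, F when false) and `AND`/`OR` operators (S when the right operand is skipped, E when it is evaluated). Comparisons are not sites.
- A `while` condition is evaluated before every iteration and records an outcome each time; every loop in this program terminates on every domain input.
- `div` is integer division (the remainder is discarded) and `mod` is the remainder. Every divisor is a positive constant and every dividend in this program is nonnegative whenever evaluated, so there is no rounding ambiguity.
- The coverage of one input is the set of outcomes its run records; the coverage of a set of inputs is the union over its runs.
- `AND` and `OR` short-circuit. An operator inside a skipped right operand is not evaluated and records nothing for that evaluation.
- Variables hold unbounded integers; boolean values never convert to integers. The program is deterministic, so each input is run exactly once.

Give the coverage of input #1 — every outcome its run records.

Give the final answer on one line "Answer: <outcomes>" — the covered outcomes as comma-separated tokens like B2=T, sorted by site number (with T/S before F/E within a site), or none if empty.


Tracing the run of input #1 (s=2, u=2):
  B1->T, B1->T, B1->F, B3->S, B2->T, B4->T, B5->F
collecting distinct outcomes: B1=T, B1=F, B2=T, B3=S, B4=T, B5=F
Answer: B1=T, B1=F, B2=T, B3=S, B4=T, B5=F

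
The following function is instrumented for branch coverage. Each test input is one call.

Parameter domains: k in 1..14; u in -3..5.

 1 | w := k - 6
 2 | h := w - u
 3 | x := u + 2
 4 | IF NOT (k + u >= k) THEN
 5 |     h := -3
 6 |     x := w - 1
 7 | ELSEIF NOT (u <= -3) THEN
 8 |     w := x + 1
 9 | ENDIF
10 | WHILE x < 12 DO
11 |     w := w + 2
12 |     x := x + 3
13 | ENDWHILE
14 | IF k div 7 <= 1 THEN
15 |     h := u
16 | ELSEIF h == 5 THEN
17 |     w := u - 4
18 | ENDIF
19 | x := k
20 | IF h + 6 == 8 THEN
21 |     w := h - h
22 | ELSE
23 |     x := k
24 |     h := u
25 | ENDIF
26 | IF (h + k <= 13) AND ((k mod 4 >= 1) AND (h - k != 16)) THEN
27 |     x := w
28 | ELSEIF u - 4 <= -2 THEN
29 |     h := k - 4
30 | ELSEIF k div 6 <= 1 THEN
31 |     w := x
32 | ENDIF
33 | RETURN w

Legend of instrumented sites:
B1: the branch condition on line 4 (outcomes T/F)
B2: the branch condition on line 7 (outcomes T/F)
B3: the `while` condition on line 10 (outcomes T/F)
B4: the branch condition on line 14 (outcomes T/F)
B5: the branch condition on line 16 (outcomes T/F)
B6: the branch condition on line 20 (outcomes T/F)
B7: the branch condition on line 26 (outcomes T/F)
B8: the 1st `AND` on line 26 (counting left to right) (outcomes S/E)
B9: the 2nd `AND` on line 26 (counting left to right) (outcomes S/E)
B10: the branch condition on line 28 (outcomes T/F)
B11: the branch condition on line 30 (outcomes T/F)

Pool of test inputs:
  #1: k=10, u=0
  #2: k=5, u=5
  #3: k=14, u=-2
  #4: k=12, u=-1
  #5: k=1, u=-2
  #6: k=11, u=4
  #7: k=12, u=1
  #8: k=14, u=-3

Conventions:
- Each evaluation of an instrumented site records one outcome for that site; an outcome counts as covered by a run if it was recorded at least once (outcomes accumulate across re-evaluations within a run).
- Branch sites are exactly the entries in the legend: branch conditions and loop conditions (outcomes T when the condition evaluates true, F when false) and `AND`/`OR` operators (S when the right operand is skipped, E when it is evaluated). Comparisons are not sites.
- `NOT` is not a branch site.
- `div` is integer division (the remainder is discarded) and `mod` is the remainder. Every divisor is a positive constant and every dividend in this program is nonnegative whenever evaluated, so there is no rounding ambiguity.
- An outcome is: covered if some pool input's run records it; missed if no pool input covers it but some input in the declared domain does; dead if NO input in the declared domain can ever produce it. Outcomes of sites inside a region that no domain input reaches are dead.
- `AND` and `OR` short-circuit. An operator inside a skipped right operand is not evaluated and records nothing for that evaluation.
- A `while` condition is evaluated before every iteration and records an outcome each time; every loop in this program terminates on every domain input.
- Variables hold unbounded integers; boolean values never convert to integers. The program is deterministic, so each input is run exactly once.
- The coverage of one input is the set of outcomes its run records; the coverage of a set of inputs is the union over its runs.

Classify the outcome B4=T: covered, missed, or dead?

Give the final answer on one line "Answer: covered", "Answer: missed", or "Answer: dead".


B4=T is recorded by pool input(s) 1, 2, 4, 5, 6, 7 -> covered
Answer: covered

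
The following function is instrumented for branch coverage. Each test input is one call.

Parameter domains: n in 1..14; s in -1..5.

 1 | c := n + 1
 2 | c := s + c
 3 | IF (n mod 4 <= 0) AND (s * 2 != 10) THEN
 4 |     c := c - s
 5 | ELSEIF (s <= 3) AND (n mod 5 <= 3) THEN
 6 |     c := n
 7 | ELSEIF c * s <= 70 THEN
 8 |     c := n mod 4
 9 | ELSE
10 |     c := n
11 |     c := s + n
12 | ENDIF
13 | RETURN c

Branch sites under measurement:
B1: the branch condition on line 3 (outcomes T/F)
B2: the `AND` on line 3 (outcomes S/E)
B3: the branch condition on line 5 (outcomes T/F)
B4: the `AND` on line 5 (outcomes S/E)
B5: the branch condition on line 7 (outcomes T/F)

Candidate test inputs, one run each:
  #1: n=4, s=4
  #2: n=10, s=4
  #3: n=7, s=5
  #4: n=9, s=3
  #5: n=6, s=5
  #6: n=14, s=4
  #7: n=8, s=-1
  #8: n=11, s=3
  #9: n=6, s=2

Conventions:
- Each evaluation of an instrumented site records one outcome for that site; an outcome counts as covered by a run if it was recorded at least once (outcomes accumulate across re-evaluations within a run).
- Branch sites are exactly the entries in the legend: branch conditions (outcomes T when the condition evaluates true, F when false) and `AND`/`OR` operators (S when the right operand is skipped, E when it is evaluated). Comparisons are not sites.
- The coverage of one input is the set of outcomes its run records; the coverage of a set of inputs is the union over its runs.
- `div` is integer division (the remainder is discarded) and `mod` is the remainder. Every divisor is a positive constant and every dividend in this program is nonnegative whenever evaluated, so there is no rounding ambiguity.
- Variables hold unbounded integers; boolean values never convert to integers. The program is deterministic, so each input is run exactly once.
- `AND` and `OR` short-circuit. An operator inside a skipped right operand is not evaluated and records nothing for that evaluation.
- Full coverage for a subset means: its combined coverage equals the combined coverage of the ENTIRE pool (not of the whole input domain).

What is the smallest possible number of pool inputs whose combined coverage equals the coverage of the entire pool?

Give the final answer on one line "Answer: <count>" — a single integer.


#1 (n=4, s=4) -> covered: B1=T, B2=E
#2 (n=10, s=4) -> covered: B1=F, B2=S, B3=F, B4=S, B5=T
#3 (n=7, s=5) -> covered: B1=F, B2=S, B3=F, B4=S, B5=T
#4 (n=9, s=3) -> covered: B1=F, B2=S, B3=F, B4=E, B5=T
#5 (n=6, s=5) -> covered: B1=F, B2=S, B3=F, B4=S, B5=T
#6 (n=14, s=4) -> covered: B1=F, B2=S, B3=F, B4=S, B5=F
#7 (n=8, s=-1) -> covered: B1=T, B2=E
#8 (n=11, s=3) -> covered: B1=F, B2=S, B3=T, B4=E
#9 (n=6, s=2) -> covered: B1=F, B2=S, B3=T, B4=E
together the pool reaches 10 outcomes: B1=T, B1=F, B2=S, B2=E, B3=T, B3=F, B4=S, B4=E, B5=T, B5=F
size 1 is not enough: best union over all size-1 subsets is 5/10
size 2 is not enough: best union over all size-2 subsets is 7/10
size 3 is not enough: best union over all size-3 subsets is 9/10
the canonical winner is {1, 2, 6, 8}: size 4, full 10-outcome coverage, earliest index list among size-4 covers
Answer: 4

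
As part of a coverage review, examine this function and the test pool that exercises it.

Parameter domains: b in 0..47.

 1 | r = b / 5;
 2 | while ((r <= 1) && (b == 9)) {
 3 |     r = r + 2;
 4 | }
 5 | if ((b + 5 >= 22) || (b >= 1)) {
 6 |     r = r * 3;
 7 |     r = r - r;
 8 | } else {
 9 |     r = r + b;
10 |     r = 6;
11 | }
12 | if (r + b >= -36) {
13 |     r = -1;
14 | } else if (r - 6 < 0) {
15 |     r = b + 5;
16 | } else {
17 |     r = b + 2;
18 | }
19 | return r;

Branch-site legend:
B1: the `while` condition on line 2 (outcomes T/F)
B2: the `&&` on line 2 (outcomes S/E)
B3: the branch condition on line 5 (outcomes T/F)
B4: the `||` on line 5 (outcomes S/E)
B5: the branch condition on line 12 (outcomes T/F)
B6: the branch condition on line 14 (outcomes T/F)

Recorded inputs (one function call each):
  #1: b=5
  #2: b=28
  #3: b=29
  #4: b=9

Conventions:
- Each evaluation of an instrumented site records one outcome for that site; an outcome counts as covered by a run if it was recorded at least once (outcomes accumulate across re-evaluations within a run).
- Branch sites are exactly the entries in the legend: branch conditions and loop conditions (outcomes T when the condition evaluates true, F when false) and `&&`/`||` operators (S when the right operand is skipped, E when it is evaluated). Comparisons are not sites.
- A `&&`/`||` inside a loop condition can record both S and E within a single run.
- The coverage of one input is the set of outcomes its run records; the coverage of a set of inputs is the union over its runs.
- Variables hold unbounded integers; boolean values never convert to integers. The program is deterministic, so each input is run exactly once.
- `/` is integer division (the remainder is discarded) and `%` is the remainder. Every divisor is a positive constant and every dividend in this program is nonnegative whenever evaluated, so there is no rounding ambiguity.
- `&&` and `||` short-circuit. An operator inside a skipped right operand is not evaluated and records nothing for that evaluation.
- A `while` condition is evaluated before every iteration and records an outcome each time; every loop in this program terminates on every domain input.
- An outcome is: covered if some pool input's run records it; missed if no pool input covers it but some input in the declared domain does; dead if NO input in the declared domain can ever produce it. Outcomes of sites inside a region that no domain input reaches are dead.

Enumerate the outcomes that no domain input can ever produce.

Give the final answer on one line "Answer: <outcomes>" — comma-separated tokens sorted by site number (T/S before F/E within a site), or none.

sweeping the full domain (48 inputs) for each outcome:
  B5=F: zero occurrences over every domain input -> dead
  B6=T: zero occurrences over every domain input -> dead
  B6=F: zero occurrences over every domain input -> dead
  reachable outcomes have witnesses, e.g. B1=T (e.g. b=9), B1=F (e.g. b=0), B2=S (e.g. b=9), B2=E (e.g. b=0)

Answer: B5=F, B6=T, B6=F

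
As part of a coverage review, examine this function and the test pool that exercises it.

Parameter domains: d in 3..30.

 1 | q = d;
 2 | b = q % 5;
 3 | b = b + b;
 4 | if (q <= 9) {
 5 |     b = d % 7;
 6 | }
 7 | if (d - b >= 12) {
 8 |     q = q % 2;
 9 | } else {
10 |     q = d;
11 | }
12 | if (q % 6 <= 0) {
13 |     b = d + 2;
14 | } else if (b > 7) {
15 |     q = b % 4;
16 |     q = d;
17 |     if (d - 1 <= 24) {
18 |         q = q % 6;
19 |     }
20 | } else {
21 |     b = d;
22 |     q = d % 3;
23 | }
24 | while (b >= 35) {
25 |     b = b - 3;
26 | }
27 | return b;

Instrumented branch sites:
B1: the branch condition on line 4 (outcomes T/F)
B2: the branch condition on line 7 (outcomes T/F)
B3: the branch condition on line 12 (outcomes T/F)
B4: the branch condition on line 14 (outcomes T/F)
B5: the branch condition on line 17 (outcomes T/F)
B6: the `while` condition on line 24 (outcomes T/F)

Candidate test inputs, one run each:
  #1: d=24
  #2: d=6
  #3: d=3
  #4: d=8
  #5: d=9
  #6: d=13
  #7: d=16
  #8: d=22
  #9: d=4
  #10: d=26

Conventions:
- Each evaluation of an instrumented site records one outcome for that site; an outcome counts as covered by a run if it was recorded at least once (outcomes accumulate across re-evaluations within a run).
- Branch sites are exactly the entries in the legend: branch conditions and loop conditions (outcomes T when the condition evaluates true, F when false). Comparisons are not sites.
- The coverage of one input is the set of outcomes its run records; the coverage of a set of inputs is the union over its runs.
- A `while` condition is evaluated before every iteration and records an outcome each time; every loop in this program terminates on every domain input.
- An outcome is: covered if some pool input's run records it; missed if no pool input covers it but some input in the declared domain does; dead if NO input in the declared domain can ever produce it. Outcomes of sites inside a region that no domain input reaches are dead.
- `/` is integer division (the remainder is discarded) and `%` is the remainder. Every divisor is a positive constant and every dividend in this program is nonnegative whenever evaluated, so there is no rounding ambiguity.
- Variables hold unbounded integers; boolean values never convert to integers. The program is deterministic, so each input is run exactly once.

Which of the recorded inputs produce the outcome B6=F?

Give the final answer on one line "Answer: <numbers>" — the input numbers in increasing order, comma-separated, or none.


input #1 (d=24): hits B6=F
input #2 (d=6): hits B6=F
input #3 (d=3): hits B6=F
input #4 (d=8): hits B6=F
input #5 (d=9): hits B6=F
input #6 (d=13): hits B6=F
input #7 (d=16): hits B6=F
input #8 (d=22): hits B6=F
input #9 (d=4): hits B6=F
input #10 (d=26): hits B6=F
Answer: 1, 2, 3, 4, 5, 6, 7, 8, 9, 10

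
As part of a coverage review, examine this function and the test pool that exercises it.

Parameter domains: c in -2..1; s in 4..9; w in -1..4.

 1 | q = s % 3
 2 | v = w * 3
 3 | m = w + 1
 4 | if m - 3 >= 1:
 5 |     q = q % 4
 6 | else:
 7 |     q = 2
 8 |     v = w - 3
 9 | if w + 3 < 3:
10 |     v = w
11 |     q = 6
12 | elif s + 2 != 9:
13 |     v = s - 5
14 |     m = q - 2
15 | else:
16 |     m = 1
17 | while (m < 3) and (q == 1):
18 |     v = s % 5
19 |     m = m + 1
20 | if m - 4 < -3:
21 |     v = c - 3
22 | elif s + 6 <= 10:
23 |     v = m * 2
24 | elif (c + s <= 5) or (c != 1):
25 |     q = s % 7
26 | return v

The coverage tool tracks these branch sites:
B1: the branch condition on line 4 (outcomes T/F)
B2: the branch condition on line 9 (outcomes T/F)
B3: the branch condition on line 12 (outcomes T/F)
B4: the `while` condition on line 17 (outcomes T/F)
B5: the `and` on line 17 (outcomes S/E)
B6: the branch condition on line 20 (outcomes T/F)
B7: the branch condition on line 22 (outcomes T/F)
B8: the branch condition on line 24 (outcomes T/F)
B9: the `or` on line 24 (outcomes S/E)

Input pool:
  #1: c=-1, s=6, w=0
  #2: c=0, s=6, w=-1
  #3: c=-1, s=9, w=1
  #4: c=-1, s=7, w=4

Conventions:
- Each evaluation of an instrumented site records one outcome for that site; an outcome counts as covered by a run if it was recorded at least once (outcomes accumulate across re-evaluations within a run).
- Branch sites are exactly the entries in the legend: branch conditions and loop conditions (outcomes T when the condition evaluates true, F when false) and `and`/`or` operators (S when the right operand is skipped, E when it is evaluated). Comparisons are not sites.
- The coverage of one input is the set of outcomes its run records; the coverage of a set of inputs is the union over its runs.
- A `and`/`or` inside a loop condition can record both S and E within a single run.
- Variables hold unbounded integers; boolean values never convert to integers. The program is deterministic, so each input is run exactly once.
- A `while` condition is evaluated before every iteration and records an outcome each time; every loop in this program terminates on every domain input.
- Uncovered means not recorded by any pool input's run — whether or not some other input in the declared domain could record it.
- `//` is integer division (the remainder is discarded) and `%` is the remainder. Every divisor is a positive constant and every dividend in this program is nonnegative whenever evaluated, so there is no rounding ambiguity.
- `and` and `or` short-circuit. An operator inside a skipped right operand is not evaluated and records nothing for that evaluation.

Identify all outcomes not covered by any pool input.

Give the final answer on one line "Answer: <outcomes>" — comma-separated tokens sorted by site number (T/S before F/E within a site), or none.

input #1 (c=-1, s=6, w=0): events B1->F, B2->F, B3->T, B5->E, B4->F, B6->T; covers B1=F, B2=F, B3=T, B4=F, B5=E, B6=T
input #2 (c=0, s=6, w=-1): events B1->F, B2->T, B5->E, B4->F, B6->T; covers B1=F, B2=T, B4=F, B5=E, B6=T
input #3 (c=-1, s=9, w=1): events B1->F, B2->F, B3->T, B5->E, B4->F, B6->T; covers B1=F, B2=F, B3=T, B4=F, B5=E, B6=T
input #4 (c=-1, s=7, w=4): events B1->T, B2->F, B3->F, B5->E, B4->T, B5->E, B4->T, B5->S, B4->F, B6->F, B7->F, B9->E, B8->T; covers B1=T, B2=F, B3=F, B4=T, B4=F, B5=S, B5=E, B6=F, B7=F, B8=T, B9=E
union over the pool: B1=T, B1=F, B2=T, B2=F, B3=T, B3=F, B4=T, B4=F, B5=S, B5=E, B6=T, B6=F, B7=F, B8=T, B9=E
uncovered (3 of 18): B7=T, B8=F, B9=S

Answer: B7=T, B8=F, B9=S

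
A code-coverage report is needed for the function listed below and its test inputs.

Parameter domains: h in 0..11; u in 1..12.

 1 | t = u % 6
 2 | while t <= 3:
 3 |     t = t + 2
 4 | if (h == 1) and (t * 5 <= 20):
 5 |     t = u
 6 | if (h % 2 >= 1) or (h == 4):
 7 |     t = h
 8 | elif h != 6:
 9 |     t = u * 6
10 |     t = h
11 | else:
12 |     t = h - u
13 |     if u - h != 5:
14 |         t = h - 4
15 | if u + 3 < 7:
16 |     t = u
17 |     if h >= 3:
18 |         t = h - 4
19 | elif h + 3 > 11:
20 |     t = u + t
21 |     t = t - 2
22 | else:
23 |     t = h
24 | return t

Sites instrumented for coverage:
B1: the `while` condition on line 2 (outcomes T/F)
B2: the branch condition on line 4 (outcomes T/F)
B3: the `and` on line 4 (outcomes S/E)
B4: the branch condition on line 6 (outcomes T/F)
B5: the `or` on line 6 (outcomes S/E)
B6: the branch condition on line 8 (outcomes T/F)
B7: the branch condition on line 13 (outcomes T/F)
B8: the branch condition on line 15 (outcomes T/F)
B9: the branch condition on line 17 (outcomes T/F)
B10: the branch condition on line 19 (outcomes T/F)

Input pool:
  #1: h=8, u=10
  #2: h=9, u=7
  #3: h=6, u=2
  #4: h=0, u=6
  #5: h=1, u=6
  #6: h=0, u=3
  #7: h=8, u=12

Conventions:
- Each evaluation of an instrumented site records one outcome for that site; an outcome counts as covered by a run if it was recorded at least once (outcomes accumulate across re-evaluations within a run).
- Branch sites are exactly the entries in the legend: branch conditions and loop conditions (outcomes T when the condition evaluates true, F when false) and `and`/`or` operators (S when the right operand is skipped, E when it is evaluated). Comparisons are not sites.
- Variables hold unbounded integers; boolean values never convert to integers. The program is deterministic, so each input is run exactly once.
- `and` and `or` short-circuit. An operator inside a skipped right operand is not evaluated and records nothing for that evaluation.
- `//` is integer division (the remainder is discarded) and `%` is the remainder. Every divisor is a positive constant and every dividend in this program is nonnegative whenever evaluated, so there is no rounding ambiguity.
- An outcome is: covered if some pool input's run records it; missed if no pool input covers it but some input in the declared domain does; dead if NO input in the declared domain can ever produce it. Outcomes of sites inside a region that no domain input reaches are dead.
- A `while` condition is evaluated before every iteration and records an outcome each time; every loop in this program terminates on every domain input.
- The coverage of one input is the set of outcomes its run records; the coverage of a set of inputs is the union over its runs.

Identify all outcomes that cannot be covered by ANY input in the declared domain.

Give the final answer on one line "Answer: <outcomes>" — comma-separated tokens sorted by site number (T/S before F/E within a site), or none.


exhaustive pass over the 144-input domain:
  reachable outcomes have witnesses, e.g. B1=T (e.g. h=0, u=1), B1=F (e.g. h=0, u=1), B2=T (e.g. h=1, u=2), B2=F (e.g. h=0, u=1)
Answer: none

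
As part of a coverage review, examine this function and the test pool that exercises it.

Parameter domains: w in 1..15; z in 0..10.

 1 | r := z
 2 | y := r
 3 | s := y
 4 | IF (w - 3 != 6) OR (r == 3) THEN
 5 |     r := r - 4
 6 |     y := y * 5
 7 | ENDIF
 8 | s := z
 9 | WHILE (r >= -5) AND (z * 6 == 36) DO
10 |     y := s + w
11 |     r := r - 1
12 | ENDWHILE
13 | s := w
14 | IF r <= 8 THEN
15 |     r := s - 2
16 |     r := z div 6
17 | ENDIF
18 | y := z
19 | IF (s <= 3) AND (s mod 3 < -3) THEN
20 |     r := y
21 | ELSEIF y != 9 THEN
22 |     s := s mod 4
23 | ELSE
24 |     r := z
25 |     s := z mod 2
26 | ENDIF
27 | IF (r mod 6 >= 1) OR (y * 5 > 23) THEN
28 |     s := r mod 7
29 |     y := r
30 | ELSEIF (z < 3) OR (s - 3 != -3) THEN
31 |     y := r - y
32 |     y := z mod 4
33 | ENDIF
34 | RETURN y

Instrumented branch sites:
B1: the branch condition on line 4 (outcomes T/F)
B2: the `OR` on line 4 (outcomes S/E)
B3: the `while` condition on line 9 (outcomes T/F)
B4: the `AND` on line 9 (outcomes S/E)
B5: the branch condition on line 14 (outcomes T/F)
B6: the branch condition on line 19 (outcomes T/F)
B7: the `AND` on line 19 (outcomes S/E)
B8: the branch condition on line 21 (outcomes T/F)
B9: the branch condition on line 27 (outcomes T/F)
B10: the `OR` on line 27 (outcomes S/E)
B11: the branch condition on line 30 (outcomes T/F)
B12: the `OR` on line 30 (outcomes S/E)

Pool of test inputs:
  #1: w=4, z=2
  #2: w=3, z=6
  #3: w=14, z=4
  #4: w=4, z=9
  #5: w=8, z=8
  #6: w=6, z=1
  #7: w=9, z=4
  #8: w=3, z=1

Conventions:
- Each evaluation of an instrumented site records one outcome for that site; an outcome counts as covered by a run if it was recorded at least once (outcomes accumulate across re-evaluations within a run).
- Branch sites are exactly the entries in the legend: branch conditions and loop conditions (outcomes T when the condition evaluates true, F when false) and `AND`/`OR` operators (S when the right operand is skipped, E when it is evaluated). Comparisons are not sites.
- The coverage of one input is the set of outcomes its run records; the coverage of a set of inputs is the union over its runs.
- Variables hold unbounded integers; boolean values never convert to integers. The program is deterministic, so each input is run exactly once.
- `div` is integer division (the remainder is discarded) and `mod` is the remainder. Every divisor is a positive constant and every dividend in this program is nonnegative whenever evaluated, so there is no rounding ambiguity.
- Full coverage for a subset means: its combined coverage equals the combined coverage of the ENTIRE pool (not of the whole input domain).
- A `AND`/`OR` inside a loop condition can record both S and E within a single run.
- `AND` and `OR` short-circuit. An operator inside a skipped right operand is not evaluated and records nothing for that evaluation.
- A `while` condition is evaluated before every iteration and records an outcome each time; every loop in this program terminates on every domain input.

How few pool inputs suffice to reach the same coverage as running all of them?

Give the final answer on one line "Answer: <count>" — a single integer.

#1 (w=4, z=2) -> B2->S, B1->T, B4->E, B3->F, B5->T, B7->S, B6->F, B8->T, B10->E, B9->F, B12->S, B11->T; covered: B1=T, B2=S, B3=F, B4=E, B5=T, B6=F, B7=S, B8=T, B9=F, B10=E, B11=T, B12=S
#2 (w=3, z=6) -> B2->S, B1->T, B4->E, B3->T, B4->E, B3->T, B4->E, B3->T, B4->E, B3->T, B4->E, B3->T, B4->E, B3->T, ...; covered: B1=T, B2=S, B3=T, B3=F, B4=S, B4=E, B5=T, B6=F, B7=E, B8=T, B9=T, B10=S
#3 (w=14, z=4) -> B2->S, B1->T, B4->E, B3->F, B5->T, B7->S, B6->F, B8->T, B10->E, B9->F, B12->E, B11->T; covered: B1=T, B2=S, B3=F, B4=E, B5=T, B6=F, B7=S, B8=T, B9=F, B10=E, B11=T, B12=E
#4 (w=4, z=9) -> B2->S, B1->T, B4->E, B3->F, B5->T, B7->S, B6->F, B8->F, B10->S, B9->T; covered: B1=T, B2=S, B3=F, B4=E, B5=T, B6=F, B7=S, B8=F, B9=T, B10=S
#5 (w=8, z=8) -> B2->S, B1->T, B4->E, B3->F, B5->T, B7->S, B6->F, B8->T, B10->S, B9->T; covered: B1=T, B2=S, B3=F, B4=E, B5=T, B6=F, B7=S, B8=T, B9=T, B10=S
#6 (w=6, z=1) -> B2->S, B1->T, B4->E, B3->F, B5->T, B7->S, B6->F, B8->T, B10->E, B9->F, B12->S, B11->T; covered: B1=T, B2=S, B3=F, B4=E, B5=T, B6=F, B7=S, B8=T, B9=F, B10=E, B11=T, B12=S
#7 (w=9, z=4) -> B2->E, B1->F, B4->E, B3->F, B5->T, B7->S, B6->F, B8->T, B10->E, B9->F, B12->E, B11->T; covered: B1=F, B2=E, B3=F, B4=E, B5=T, B6=F, B7=S, B8=T, B9=F, B10=E, B11=T, B12=E
#8 (w=3, z=1) -> B2->S, B1->T, B4->E, B3->F, B5->T, B7->E, B6->F, B8->T, B10->E, B9->F, B12->S, B11->T; covered: B1=T, B2=S, B3=F, B4=E, B5=T, B6=F, B7=E, B8=T, B9=F, B10=E, B11=T, B12=S
union over all inputs: B1=T, B1=F, B2=S, B2=E, B3=T, B3=F, B4=S, B4=E, B5=T, B6=F, B7=S, B7=E, B8=T, B8=F, B9=T, B9=F, B10=S, B10=E, B11=T, B12=S, B12=E (21 outcomes)
checked all size-1 subsets: none covers 21 outcomes (max 12/21)
checked all size-2 subsets: none covers 21 outcomes (max 19/21)
checked all size-3 subsets: none covers 21 outcomes (max 20/21)
inputs {1, 2, 4, 7} (size 4) cover everything; no size-4 subset with a lexicographically smaller index list covers all 21

Answer: 4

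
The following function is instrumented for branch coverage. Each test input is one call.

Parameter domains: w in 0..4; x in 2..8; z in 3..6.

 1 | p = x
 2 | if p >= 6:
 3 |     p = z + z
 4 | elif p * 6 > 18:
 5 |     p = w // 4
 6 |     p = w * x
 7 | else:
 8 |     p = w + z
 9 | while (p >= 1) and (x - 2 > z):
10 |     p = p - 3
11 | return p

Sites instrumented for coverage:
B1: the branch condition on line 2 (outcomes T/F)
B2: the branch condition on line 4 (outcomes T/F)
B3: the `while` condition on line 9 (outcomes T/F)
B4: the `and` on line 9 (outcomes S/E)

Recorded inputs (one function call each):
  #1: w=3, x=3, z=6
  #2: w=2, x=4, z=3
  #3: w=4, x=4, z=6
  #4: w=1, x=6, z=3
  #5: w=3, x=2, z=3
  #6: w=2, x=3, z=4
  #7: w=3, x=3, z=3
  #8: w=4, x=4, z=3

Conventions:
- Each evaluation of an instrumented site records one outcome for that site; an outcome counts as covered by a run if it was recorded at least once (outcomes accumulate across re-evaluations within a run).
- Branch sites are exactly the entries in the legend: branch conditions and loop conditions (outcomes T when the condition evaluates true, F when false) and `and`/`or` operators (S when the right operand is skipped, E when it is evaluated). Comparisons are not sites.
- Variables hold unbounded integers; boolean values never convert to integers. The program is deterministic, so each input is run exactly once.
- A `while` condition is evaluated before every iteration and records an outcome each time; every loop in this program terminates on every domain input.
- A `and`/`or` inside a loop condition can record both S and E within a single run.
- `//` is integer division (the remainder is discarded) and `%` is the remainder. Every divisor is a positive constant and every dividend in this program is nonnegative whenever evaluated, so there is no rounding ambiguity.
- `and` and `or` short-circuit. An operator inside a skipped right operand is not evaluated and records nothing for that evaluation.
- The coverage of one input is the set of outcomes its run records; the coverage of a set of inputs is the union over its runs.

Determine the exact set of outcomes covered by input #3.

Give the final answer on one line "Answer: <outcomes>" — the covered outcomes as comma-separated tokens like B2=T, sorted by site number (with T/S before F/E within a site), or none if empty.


Simulating input #3 (w=4, x=4, z=6) step by step:
  B1->F, B2->T, B4->E, B3->F
collecting distinct outcomes: B1=F, B2=T, B3=F, B4=E
Answer: B1=F, B2=T, B3=F, B4=E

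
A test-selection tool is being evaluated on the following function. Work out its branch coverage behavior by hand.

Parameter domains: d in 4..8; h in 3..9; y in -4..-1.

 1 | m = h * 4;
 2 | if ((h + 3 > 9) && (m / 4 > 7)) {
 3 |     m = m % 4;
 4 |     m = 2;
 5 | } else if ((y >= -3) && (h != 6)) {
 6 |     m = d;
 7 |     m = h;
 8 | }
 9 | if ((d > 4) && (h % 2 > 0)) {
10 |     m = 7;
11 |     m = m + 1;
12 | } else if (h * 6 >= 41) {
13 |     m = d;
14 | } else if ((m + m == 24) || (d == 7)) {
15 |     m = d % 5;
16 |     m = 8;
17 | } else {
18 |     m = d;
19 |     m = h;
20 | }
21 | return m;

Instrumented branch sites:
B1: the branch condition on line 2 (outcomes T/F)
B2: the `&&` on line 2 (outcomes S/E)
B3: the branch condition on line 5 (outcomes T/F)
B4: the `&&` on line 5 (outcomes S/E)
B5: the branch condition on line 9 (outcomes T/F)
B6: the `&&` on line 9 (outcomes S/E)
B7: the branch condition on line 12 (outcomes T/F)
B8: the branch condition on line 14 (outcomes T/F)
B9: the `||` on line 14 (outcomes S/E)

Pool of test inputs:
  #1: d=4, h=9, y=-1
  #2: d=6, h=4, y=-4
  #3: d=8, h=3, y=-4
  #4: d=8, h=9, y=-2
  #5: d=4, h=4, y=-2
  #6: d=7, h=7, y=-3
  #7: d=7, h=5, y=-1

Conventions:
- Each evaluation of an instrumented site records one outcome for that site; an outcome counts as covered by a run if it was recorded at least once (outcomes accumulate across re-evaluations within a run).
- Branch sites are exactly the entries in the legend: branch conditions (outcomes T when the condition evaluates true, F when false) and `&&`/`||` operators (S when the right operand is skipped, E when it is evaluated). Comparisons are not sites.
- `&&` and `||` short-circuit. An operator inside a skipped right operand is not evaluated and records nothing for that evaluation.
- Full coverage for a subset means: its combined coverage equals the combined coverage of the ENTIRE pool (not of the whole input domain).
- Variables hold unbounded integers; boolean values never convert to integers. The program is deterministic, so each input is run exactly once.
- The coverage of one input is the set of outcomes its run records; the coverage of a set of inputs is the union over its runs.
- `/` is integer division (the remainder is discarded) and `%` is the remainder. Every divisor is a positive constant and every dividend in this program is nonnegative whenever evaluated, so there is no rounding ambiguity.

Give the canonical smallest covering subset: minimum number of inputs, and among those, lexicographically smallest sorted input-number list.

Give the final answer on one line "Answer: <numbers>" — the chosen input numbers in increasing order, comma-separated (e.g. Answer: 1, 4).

input #1, d=4, h=9, y=-1: outcomes B1=T, B2=E, B5=F, B6=S, B7=T
input #2, d=6, h=4, y=-4: outcomes B1=F, B2=S, B3=F, B4=S, B5=F, B6=E, B7=F, B8=F, B9=E
input #3, d=8, h=3, y=-4: outcomes B1=F, B2=S, B3=F, B4=S, B5=T, B6=E
input #4, d=8, h=9, y=-2: outcomes B1=T, B2=E, B5=T, B6=E
input #5, d=4, h=4, y=-2: outcomes B1=F, B2=S, B3=T, B4=E, B5=F, B6=S, B7=F, B8=F, B9=E
input #6, d=7, h=7, y=-3: outcomes B1=F, B2=E, B3=T, B4=E, B5=T, B6=E
input #7, d=7, h=5, y=-1: outcomes B1=F, B2=S, B3=T, B4=E, B5=T, B6=E
union over all inputs: B1=T, B1=F, B2=S, B2=E, B3=T, B3=F, B4=S, B4=E, B5=T, B5=F, B6=S, B6=E, B7=T, B7=F, B8=F, B9=E (16 outcomes)
size 1 is not enough: best union over all size-1 subsets is 9/16
size 2 is not enough: best union over all size-2 subsets is 13/16
size 3: inputs {1, 2, 6} cover all 16 outcomes, and no lexicographically smaller subset of this size does

Answer: 1, 2, 6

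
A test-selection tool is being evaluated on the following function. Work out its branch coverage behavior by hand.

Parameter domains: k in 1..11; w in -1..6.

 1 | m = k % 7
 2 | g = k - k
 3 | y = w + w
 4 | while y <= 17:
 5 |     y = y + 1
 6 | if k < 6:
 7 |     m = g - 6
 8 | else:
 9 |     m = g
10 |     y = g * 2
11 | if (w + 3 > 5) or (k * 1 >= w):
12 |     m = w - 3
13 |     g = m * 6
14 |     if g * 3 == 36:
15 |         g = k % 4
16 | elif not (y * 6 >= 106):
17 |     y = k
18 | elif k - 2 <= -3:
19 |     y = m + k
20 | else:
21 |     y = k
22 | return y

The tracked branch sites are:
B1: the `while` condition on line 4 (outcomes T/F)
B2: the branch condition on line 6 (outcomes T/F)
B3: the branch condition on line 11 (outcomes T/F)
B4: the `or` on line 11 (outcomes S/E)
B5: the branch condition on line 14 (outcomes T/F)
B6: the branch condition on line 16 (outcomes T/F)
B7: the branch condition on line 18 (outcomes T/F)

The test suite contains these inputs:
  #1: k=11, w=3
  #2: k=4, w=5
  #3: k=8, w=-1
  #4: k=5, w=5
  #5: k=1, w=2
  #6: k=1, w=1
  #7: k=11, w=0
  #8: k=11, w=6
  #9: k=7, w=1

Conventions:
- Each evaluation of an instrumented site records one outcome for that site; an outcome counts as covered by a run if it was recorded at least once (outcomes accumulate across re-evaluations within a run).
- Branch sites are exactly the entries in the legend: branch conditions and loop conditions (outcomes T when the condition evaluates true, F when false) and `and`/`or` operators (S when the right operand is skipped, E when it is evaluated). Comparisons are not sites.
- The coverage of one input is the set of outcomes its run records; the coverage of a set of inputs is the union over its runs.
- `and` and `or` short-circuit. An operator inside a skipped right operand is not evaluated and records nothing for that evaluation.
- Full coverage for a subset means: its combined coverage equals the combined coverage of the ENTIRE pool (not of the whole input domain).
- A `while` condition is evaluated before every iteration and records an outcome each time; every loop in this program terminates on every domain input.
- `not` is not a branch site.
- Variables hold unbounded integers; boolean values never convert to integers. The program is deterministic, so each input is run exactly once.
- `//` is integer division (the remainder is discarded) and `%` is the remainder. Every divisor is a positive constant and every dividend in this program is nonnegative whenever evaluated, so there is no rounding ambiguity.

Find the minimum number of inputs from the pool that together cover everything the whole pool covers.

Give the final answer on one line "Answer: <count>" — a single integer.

input #1 (k=11, w=3): events B1->T, B1->T, B1->T, B1->T, B1->T, B1->T, B1->T, B1->T, B1->T, B1->T, B1->T, B1->T, B1->F, B2->F, ...; covers B1=T, B1=F, B2=F, B3=T, B4=S, B5=F
input #2 (k=4, w=5): events B1->T, B1->T, B1->T, B1->T, B1->T, B1->T, B1->T, B1->T, B1->F, B2->T, B4->S, B3->T, B5->T; covers B1=T, B1=F, B2=T, B3=T, B4=S, B5=T
input #3 (k=8, w=-1): events B1->T, B1->T, B1->T, B1->T, B1->T, B1->T, B1->T, B1->T, B1->T, B1->T, B1->T, B1->T, B1->T, B1->T, ...; covers B1=T, B1=F, B2=F, B3=T, B4=E, B5=F
input #4 (k=5, w=5): events B1->T, B1->T, B1->T, B1->T, B1->T, B1->T, B1->T, B1->T, B1->F, B2->T, B4->S, B3->T, B5->T; covers B1=T, B1=F, B2=T, B3=T, B4=S, B5=T
input #5 (k=1, w=2): events B1->T, B1->T, B1->T, B1->T, B1->T, B1->T, B1->T, B1->T, B1->T, B1->T, B1->T, B1->T, B1->T, B1->T, ...; covers B1=T, B1=F, B2=T, B3=F, B4=E, B6=F, B7=F
input #6 (k=1, w=1): events B1->T, B1->T, B1->T, B1->T, B1->T, B1->T, B1->T, B1->T, B1->T, B1->T, B1->T, B1->T, B1->T, B1->T, ...; covers B1=T, B1=F, B2=T, B3=T, B4=E, B5=F
input #7 (k=11, w=0): events B1->T, B1->T, B1->T, B1->T, B1->T, B1->T, B1->T, B1->T, B1->T, B1->T, B1->T, B1->T, B1->T, B1->T, ...; covers B1=T, B1=F, B2=F, B3=T, B4=E, B5=F
input #8 (k=11, w=6): events B1->T, B1->T, B1->T, B1->T, B1->T, B1->T, B1->F, B2->F, B4->S, B3->T, B5->F; covers B1=T, B1=F, B2=F, B3=T, B4=S, B5=F
input #9 (k=7, w=1): events B1->T, B1->T, B1->T, B1->T, B1->T, B1->T, B1->T, B1->T, B1->T, B1->T, B1->T, B1->T, B1->T, B1->T, ...; covers B1=T, B1=F, B2=F, B3=T, B4=E, B5=F
together the pool reaches 12 outcomes: B1=T, B1=F, B2=T, B2=F, B3=T, B3=F, B4=S, B4=E, B5=T, B5=F, B6=F, B7=F
size 1 is not enough: best union over all size-1 subsets is 7/12
size 2 is not enough: best union over all size-2 subsets is 11/12
at size 3, {1, 2, 5} reaches all 12 outcomes; every lexicographically earlier size-3 subset fails

Answer: 3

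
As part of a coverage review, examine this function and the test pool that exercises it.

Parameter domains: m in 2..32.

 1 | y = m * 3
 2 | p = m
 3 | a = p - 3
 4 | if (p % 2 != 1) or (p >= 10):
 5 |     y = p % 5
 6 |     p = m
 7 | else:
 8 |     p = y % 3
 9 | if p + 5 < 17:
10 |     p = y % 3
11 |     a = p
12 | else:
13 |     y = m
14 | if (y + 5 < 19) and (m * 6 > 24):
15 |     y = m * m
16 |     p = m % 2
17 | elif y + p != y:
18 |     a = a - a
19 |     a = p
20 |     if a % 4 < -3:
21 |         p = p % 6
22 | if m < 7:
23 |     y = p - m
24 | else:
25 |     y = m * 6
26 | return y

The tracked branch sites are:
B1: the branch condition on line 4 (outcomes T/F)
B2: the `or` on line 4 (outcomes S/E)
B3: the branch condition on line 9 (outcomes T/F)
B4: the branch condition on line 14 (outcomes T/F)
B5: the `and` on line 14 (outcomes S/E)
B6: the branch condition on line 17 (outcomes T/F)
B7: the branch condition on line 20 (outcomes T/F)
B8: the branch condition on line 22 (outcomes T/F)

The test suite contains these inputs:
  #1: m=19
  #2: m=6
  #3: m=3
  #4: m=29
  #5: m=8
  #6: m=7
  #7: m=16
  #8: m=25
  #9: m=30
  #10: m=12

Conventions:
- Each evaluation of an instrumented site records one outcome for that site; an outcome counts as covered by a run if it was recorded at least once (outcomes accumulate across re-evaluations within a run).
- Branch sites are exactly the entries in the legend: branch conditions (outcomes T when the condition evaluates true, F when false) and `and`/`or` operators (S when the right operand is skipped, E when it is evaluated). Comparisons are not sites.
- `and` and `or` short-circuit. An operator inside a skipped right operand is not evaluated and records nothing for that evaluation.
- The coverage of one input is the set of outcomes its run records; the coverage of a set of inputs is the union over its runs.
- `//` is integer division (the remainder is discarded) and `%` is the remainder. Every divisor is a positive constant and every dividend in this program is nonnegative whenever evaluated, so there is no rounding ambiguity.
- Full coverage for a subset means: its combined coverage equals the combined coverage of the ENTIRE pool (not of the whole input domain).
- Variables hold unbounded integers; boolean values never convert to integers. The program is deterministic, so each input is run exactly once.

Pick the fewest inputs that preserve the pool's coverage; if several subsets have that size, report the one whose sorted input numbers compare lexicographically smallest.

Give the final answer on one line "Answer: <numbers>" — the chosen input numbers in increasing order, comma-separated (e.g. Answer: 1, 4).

#1 (m=19) -> B2->E, B1->T, B3->F, B5->S, B4->F, B6->T, B7->F, B8->F; covered: B1=T, B2=E, B3=F, B4=F, B5=S, B6=T, B7=F, B8=F
#2 (m=6) -> B2->S, B1->T, B3->T, B5->E, B4->T, B8->T; covered: B1=T, B2=S, B3=T, B4=T, B5=E, B8=T
#3 (m=3) -> B2->E, B1->F, B3->T, B5->E, B4->F, B6->F, B8->T; covered: B1=F, B2=E, B3=T, B4=F, B5=E, B6=F, B8=T
#4 (m=29) -> B2->E, B1->T, B3->F, B5->S, B4->F, B6->T, B7->F, B8->F; covered: B1=T, B2=E, B3=F, B4=F, B5=S, B6=T, B7=F, B8=F
#5 (m=8) -> B2->S, B1->T, B3->T, B5->E, B4->T, B8->F; covered: B1=T, B2=S, B3=T, B4=T, B5=E, B8=F
#6 (m=7) -> B2->E, B1->F, B3->T, B5->S, B4->F, B6->F, B8->F; covered: B1=F, B2=E, B3=T, B4=F, B5=S, B6=F, B8=F
#7 (m=16) -> B2->S, B1->T, B3->F, B5->S, B4->F, B6->T, B7->F, B8->F; covered: B1=T, B2=S, B3=F, B4=F, B5=S, B6=T, B7=F, B8=F
#8 (m=25) -> B2->E, B1->T, B3->F, B5->S, B4->F, B6->T, B7->F, B8->F; covered: B1=T, B2=E, B3=F, B4=F, B5=S, B6=T, B7=F, B8=F
#9 (m=30) -> B2->S, B1->T, B3->F, B5->S, B4->F, B6->T, B7->F, B8->F; covered: B1=T, B2=S, B3=F, B4=F, B5=S, B6=T, B7=F, B8=F
#10 (m=12) -> B2->S, B1->T, B3->F, B5->E, B4->T, B8->F; covered: B1=T, B2=S, B3=F, B4=T, B5=E, B8=F
union over all inputs: B1=T, B1=F, B2=S, B2=E, B3=T, B3=F, B4=T, B4=F, B5=S, B5=E, B6=T, B6=F, B7=F, B8=T, B8=F (15 outcomes)
every size-1 subset falls short of the 15 outcomes (best: 8/15)
every size-2 subset falls short of the 15 outcomes (best: 14/15)
the canonical winner is {1, 2, 3}: size 3, full 15-outcome coverage, earliest index list among size-3 covers

Answer: 1, 2, 3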